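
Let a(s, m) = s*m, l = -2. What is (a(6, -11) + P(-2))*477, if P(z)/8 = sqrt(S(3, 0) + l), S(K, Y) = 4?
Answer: -31482 + 3816*sqrt(2) ≈ -26085.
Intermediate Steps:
a(s, m) = m*s
P(z) = 8*sqrt(2) (P(z) = 8*sqrt(4 - 2) = 8*sqrt(2))
(a(6, -11) + P(-2))*477 = (-11*6 + 8*sqrt(2))*477 = (-66 + 8*sqrt(2))*477 = -31482 + 3816*sqrt(2)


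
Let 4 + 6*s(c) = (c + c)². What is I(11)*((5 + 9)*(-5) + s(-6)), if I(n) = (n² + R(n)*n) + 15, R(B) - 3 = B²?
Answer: -70000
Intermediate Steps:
s(c) = -⅔ + 2*c²/3 (s(c) = -⅔ + (c + c)²/6 = -⅔ + (2*c)²/6 = -⅔ + (4*c²)/6 = -⅔ + 2*c²/3)
R(B) = 3 + B²
I(n) = 15 + n² + n*(3 + n²) (I(n) = (n² + (3 + n²)*n) + 15 = (n² + n*(3 + n²)) + 15 = 15 + n² + n*(3 + n²))
I(11)*((5 + 9)*(-5) + s(-6)) = (15 + 11² + 11*(3 + 11²))*((5 + 9)*(-5) + (-⅔ + (⅔)*(-6)²)) = (15 + 121 + 11*(3 + 121))*(14*(-5) + (-⅔ + (⅔)*36)) = (15 + 121 + 11*124)*(-70 + (-⅔ + 24)) = (15 + 121 + 1364)*(-70 + 70/3) = 1500*(-140/3) = -70000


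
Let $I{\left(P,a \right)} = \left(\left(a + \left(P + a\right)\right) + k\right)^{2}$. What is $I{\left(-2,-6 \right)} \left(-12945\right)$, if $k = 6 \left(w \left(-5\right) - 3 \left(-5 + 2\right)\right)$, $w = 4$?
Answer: $-82848000$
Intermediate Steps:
$k = -66$ ($k = 6 \left(4 \left(-5\right) - 3 \left(-5 + 2\right)\right) = 6 \left(-20 - -9\right) = 6 \left(-20 + 9\right) = 6 \left(-11\right) = -66$)
$I{\left(P,a \right)} = \left(-66 + P + 2 a\right)^{2}$ ($I{\left(P,a \right)} = \left(\left(a + \left(P + a\right)\right) - 66\right)^{2} = \left(\left(P + 2 a\right) - 66\right)^{2} = \left(-66 + P + 2 a\right)^{2}$)
$I{\left(-2,-6 \right)} \left(-12945\right) = \left(-66 - 2 + 2 \left(-6\right)\right)^{2} \left(-12945\right) = \left(-66 - 2 - 12\right)^{2} \left(-12945\right) = \left(-80\right)^{2} \left(-12945\right) = 6400 \left(-12945\right) = -82848000$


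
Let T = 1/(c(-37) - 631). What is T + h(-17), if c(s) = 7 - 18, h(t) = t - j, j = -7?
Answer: -6421/642 ≈ -10.002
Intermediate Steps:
h(t) = 7 + t (h(t) = t - 1*(-7) = t + 7 = 7 + t)
c(s) = -11
T = -1/642 (T = 1/(-11 - 631) = 1/(-642) = -1/642 ≈ -0.0015576)
T + h(-17) = -1/642 + (7 - 17) = -1/642 - 10 = -6421/642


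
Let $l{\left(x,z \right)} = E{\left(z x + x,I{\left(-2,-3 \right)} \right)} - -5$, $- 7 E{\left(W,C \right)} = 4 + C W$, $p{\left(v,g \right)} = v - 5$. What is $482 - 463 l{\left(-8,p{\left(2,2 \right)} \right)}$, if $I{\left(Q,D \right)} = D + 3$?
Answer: $- \frac{10979}{7} \approx -1568.4$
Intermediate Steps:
$p{\left(v,g \right)} = -5 + v$
$I{\left(Q,D \right)} = 3 + D$
$E{\left(W,C \right)} = - \frac{4}{7} - \frac{C W}{7}$ ($E{\left(W,C \right)} = - \frac{4 + C W}{7} = - \frac{4}{7} - \frac{C W}{7}$)
$l{\left(x,z \right)} = \frac{31}{7}$ ($l{\left(x,z \right)} = \left(- \frac{4}{7} - \frac{\left(3 - 3\right) \left(z x + x\right)}{7}\right) - -5 = \left(- \frac{4}{7} - 0 \left(x z + x\right)\right) + 5 = \left(- \frac{4}{7} - 0 \left(x + x z\right)\right) + 5 = \left(- \frac{4}{7} + 0\right) + 5 = - \frac{4}{7} + 5 = \frac{31}{7}$)
$482 - 463 l{\left(-8,p{\left(2,2 \right)} \right)} = 482 - \frac{14353}{7} = - \frac{10979}{7}$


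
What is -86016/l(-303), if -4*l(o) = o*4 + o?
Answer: -114688/505 ≈ -227.10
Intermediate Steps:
l(o) = -5*o/4 (l(o) = -(o*4 + o)/4 = -(4*o + o)/4 = -5*o/4)
-86016/l(-303) = -86016/((-5/4*(-303))) = -86016/1515/4 = -86016*4/1515 = -114688/505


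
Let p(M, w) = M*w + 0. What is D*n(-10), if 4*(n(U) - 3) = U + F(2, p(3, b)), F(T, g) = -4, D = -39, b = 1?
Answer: 39/2 ≈ 19.500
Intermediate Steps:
p(M, w) = M*w
n(U) = 2 + U/4 (n(U) = 3 + (U - 4)/4 = 3 + (-4 + U)/4 = 3 + (-1 + U/4) = 2 + U/4)
D*n(-10) = -39*(2 + (¼)*(-10)) = -39*(2 - 5/2) = -39*(-½) = 39/2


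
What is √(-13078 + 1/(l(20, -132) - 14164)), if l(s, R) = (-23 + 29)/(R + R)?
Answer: I*√5079487761047490/623217 ≈ 114.36*I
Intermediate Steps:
l(s, R) = 3/R (l(s, R) = 6/((2*R)) = 6*(1/(2*R)) = 3/R)
√(-13078 + 1/(l(20, -132) - 14164)) = √(-13078 + 1/(3/(-132) - 14164)) = √(-13078 + 1/(3*(-1/132) - 14164)) = √(-13078 + 1/(-1/44 - 14164)) = √(-13078 + 1/(-623217/44)) = √(-13078 - 44/623217) = √(-8150431970/623217) = I*√5079487761047490/623217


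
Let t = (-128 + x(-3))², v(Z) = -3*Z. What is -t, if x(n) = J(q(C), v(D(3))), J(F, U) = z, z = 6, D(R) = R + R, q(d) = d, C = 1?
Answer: -14884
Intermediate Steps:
D(R) = 2*R
J(F, U) = 6
x(n) = 6
t = 14884 (t = (-128 + 6)² = (-122)² = 14884)
-t = -1*14884 = -14884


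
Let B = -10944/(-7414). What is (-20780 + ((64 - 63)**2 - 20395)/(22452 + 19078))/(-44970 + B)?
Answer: 3799515599/8222067870 ≈ 0.46211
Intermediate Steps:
B = 5472/3707 (B = -10944*(-1/7414) = 5472/3707 ≈ 1.4761)
(-20780 + ((64 - 63)**2 - 20395)/(22452 + 19078))/(-44970 + B) = (-20780 + ((64 - 63)**2 - 20395)/(22452 + 19078))/(-44970 + 5472/3707) = (-20780 + (1**2 - 20395)/41530)/(-166698318/3707) = (-20780 + (1 - 20395)*(1/41530))*(-3707/166698318) = (-20780 - 20394*1/41530)*(-3707/166698318) = (-20780 - 10197/20765)*(-3707/166698318) = -431506897/20765*(-3707/166698318) = 3799515599/8222067870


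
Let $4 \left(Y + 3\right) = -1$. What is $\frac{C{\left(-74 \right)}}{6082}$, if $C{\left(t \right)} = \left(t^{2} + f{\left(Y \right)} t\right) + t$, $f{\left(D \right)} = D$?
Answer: $\frac{11285}{12164} \approx 0.92774$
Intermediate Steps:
$Y = - \frac{13}{4}$ ($Y = -3 + \frac{1}{4} \left(-1\right) = -3 - \frac{1}{4} = - \frac{13}{4} \approx -3.25$)
$C{\left(t \right)} = t^{2} - \frac{9 t}{4}$ ($C{\left(t \right)} = \left(t^{2} - \frac{13 t}{4}\right) + t = t^{2} - \frac{9 t}{4}$)
$\frac{C{\left(-74 \right)}}{6082} = \frac{\frac{1}{4} \left(-74\right) \left(-9 + 4 \left(-74\right)\right)}{6082} = \frac{1}{4} \left(-74\right) \left(-9 - 296\right) \frac{1}{6082} = \frac{1}{4} \left(-74\right) \left(-305\right) \frac{1}{6082} = \frac{11285}{2} \cdot \frac{1}{6082} = \frac{11285}{12164}$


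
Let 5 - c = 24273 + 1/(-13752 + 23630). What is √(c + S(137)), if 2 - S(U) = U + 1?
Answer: I*√2381217479014/9878 ≈ 156.22*I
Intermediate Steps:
S(U) = 1 - U (S(U) = 2 - (U + 1) = 2 - (1 + U) = 2 + (-1 - U) = 1 - U)
c = -239719305/9878 (c = 5 - (24273 + 1/(-13752 + 23630)) = 5 - (24273 + 1/9878) = 5 - 1*239768695/9878 = 5 - 239768695/9878 = -239719305/9878 ≈ -24268.)
√(c + S(137)) = √(-239719305/9878 + (1 - 1*137)) = √(-239719305/9878 + (1 - 137)) = √(-239719305/9878 - 136) = √(-241062713/9878) = I*√2381217479014/9878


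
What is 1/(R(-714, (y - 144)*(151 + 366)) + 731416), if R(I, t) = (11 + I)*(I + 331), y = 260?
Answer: 1/1000665 ≈ 9.9933e-7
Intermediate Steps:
R(I, t) = (11 + I)*(331 + I)
1/(R(-714, (y - 144)*(151 + 366)) + 731416) = 1/((3641 + (-714)² + 342*(-714)) + 731416) = 1/((3641 + 509796 - 244188) + 731416) = 1/(269249 + 731416) = 1/1000665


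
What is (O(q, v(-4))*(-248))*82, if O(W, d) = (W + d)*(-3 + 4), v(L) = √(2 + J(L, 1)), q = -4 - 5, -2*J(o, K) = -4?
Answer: 142352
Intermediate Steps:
J(o, K) = 2 (J(o, K) = -½*(-4) = 2)
q = -9
v(L) = 2 (v(L) = √(2 + 2) = √4 = 2)
O(W, d) = W + d (O(W, d) = (W + d)*1 = W + d)
(O(q, v(-4))*(-248))*82 = ((-9 + 2)*(-248))*82 = -7*(-248)*82 = 1736*82 = 142352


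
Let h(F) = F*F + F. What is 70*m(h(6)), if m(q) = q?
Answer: 2940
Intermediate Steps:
h(F) = F + F² (h(F) = F² + F = F + F²)
70*m(h(6)) = 70*(6*(1 + 6)) = 70*(6*7) = 70*42 = 2940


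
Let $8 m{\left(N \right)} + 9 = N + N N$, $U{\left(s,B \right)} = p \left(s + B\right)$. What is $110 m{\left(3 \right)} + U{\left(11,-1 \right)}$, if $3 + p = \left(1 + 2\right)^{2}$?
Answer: $\frac{405}{4} \approx 101.25$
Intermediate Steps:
$p = 6$ ($p = -3 + \left(1 + 2\right)^{2} = -3 + 3^{2} = -3 + 9 = 6$)
$U{\left(s,B \right)} = 6 B + 6 s$ ($U{\left(s,B \right)} = 6 \left(s + B\right) = 6 \left(B + s\right) = 6 B + 6 s$)
$m{\left(N \right)} = - \frac{9}{8} + \frac{N}{8} + \frac{N^{2}}{8}$ ($m{\left(N \right)} = - \frac{9}{8} + \frac{N + N N}{8} = - \frac{9}{8} + \frac{N + N^{2}}{8} = - \frac{9}{8} + \left(\frac{N}{8} + \frac{N^{2}}{8}\right) = - \frac{9}{8} + \frac{N}{8} + \frac{N^{2}}{8}$)
$110 m{\left(3 \right)} + U{\left(11,-1 \right)} = 110 \left(- \frac{9}{8} + \frac{1}{8} \cdot 3 + \frac{3^{2}}{8}\right) + \left(6 \left(-1\right) + 6 \cdot 11\right) = 110 \left(- \frac{9}{8} + \frac{3}{8} + \frac{1}{8} \cdot 9\right) + \left(-6 + 66\right) = 110 \left(- \frac{9}{8} + \frac{3}{8} + \frac{9}{8}\right) + 60 = 110 \cdot \frac{3}{8} + 60 = \frac{165}{4} + 60 = \frac{405}{4}$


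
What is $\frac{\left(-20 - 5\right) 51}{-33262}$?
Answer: $\frac{1275}{33262} \approx 0.038332$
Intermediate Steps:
$\frac{\left(-20 - 5\right) 51}{-33262} = \left(-20 + \left(-10 + 5\right)\right) 51 \left(- \frac{1}{33262}\right) = \left(-20 - 5\right) 51 \left(- \frac{1}{33262}\right) = \left(-25\right) 51 \left(- \frac{1}{33262}\right) = \left(-1275\right) \left(- \frac{1}{33262}\right) = \frac{1275}{33262}$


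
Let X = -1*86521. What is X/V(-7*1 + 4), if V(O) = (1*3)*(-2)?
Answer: 86521/6 ≈ 14420.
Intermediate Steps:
X = -86521
V(O) = -6 (V(O) = 3*(-2) = -6)
X/V(-7*1 + 4) = -86521/(-6) = -86521*(-⅙) = 86521/6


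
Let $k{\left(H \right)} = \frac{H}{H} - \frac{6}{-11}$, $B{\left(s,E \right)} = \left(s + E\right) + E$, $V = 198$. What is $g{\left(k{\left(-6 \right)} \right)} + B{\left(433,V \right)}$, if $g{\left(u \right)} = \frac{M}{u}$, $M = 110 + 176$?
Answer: $\frac{17239}{17} \approx 1014.1$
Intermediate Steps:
$B{\left(s,E \right)} = s + 2 E$ ($B{\left(s,E \right)} = \left(E + s\right) + E = s + 2 E$)
$k{\left(H \right)} = \frac{17}{11}$ ($k{\left(H \right)} = 1 - - \frac{6}{11} = 1 + \frac{6}{11} = \frac{17}{11}$)
$M = 286$
$g{\left(u \right)} = \frac{286}{u}$
$g{\left(k{\left(-6 \right)} \right)} + B{\left(433,V \right)} = \frac{286}{\frac{17}{11}} + \left(433 + 2 \cdot 198\right) = 286 \cdot \frac{11}{17} + \left(433 + 396\right) = \frac{3146}{17} + 829 = \frac{17239}{17}$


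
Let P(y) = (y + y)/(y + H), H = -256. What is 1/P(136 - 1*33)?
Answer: -153/206 ≈ -0.74272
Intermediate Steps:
P(y) = 2*y/(-256 + y) (P(y) = (y + y)/(y - 256) = (2*y)/(-256 + y) = 2*y/(-256 + y))
1/P(136 - 1*33) = 1/(2*(136 - 1*33)/(-256 + (136 - 1*33))) = 1/(2*(136 - 33)/(-256 + (136 - 33))) = 1/(2*103/(-256 + 103)) = 1/(2*103/(-153)) = 1/(2*103*(-1/153)) = 1/(-206/153) = -153/206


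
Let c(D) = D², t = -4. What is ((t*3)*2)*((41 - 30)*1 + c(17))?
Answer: -7200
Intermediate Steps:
((t*3)*2)*((41 - 30)*1 + c(17)) = (-4*3*2)*((41 - 30)*1 + 17²) = (-12*2)*(11*1 + 289) = -24*(11 + 289) = -24*300 = -7200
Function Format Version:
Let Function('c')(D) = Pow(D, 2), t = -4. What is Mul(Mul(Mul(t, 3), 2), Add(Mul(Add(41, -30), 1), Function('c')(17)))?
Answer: -7200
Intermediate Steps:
Mul(Mul(Mul(t, 3), 2), Add(Mul(Add(41, -30), 1), Function('c')(17))) = Mul(Mul(Mul(-4, 3), 2), Add(Mul(Add(41, -30), 1), Pow(17, 2))) = Mul(Mul(-12, 2), Add(Mul(11, 1), 289)) = Mul(-24, Add(11, 289)) = Mul(-24, 300) = -7200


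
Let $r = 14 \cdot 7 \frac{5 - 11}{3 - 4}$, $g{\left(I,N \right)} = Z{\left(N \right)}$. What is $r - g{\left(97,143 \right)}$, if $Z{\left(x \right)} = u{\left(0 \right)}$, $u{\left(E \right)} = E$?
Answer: $588$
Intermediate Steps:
$Z{\left(x \right)} = 0$
$g{\left(I,N \right)} = 0$
$r = 588$ ($r = 14 \cdot 7 \left(- \frac{6}{-1}\right) = 14 \cdot 7 \left(\left(-6\right) \left(-1\right)\right) = 14 \cdot 7 \cdot 6 = 14 \cdot 42 = 588$)
$r - g{\left(97,143 \right)} = 588 - 0 = 588 + 0 = 588$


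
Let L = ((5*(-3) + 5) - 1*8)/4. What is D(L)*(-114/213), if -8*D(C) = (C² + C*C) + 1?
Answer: 1577/568 ≈ 2.7764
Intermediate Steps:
L = -9/2 (L = ((-15 + 5) - 8)*(¼) = (-10 - 8)*(¼) = -18*¼ = -9/2 ≈ -4.5000)
D(C) = -⅛ - C²/4 (D(C) = -((C² + C*C) + 1)/8 = -((C² + C²) + 1)/8 = -(2*C² + 1)/8 = -(1 + 2*C²)/8 = -⅛ - C²/4)
D(L)*(-114/213) = (-⅛ - (-9/2)²/4)*(-114/213) = (-⅛ - ¼*81/4)*(-114*1/213) = (-⅛ - 81/16)*(-38/71) = -83/16*(-38/71) = 1577/568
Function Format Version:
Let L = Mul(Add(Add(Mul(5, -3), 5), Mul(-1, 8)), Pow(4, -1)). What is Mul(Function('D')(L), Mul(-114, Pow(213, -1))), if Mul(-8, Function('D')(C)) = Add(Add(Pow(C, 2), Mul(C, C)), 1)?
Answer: Rational(1577, 568) ≈ 2.7764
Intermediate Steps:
L = Rational(-9, 2) (L = Mul(Add(Add(-15, 5), -8), Rational(1, 4)) = Mul(Add(-10, -8), Rational(1, 4)) = Mul(-18, Rational(1, 4)) = Rational(-9, 2) ≈ -4.5000)
Function('D')(C) = Add(Rational(-1, 8), Mul(Rational(-1, 4), Pow(C, 2))) (Function('D')(C) = Mul(Rational(-1, 8), Add(Add(Pow(C, 2), Mul(C, C)), 1)) = Mul(Rational(-1, 8), Add(Add(Pow(C, 2), Pow(C, 2)), 1)) = Mul(Rational(-1, 8), Add(Mul(2, Pow(C, 2)), 1)) = Mul(Rational(-1, 8), Add(1, Mul(2, Pow(C, 2)))) = Add(Rational(-1, 8), Mul(Rational(-1, 4), Pow(C, 2))))
Mul(Function('D')(L), Mul(-114, Pow(213, -1))) = Mul(Add(Rational(-1, 8), Mul(Rational(-1, 4), Pow(Rational(-9, 2), 2))), Mul(-114, Pow(213, -1))) = Mul(Add(Rational(-1, 8), Mul(Rational(-1, 4), Rational(81, 4))), Mul(-114, Rational(1, 213))) = Mul(Add(Rational(-1, 8), Rational(-81, 16)), Rational(-38, 71)) = Mul(Rational(-83, 16), Rational(-38, 71)) = Rational(1577, 568)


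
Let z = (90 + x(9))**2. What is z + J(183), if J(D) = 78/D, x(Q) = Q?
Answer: 597887/61 ≈ 9801.4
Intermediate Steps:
z = 9801 (z = (90 + 9)**2 = 99**2 = 9801)
z + J(183) = 9801 + 78/183 = 9801 + 78*(1/183) = 9801 + 26/61 = 597887/61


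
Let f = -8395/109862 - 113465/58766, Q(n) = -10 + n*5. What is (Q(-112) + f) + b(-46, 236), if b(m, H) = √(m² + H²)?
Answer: -923241124710/1614037573 + 2*√14453 ≈ -331.57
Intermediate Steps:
b(m, H) = √(H² + m²)
Q(n) = -10 + 5*n
f = -3239708100/1614037573 (f = -8395*1/109862 - 113465*1/58766 = -8395/109862 - 113465/58766 = -3239708100/1614037573 ≈ -2.0072)
(Q(-112) + f) + b(-46, 236) = ((-10 + 5*(-112)) - 3239708100/1614037573) + √(236² + (-46)²) = ((-10 - 560) - 3239708100/1614037573) + √(55696 + 2116) = (-570 - 3239708100/1614037573) + √57812 = -923241124710/1614037573 + 2*√14453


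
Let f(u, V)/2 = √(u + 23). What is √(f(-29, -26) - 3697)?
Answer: √(-3697 + 2*I*√6) ≈ 0.0403 + 60.803*I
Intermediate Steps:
f(u, V) = 2*√(23 + u) (f(u, V) = 2*√(u + 23) = 2*√(23 + u))
√(f(-29, -26) - 3697) = √(2*√(23 - 29) - 3697) = √(2*√(-6) - 3697) = √(2*(I*√6) - 3697) = √(2*I*√6 - 3697) = √(-3697 + 2*I*√6)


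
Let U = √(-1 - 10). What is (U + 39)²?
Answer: (39 + I*√11)² ≈ 1510.0 + 258.7*I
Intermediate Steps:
U = I*√11 (U = √(-11) = I*√11 ≈ 3.3166*I)
(U + 39)² = (I*√11 + 39)² = (39 + I*√11)²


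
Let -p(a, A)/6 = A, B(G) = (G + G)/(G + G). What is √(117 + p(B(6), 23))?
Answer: I*√21 ≈ 4.5826*I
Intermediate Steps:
B(G) = 1 (B(G) = (2*G)/((2*G)) = (2*G)*(1/(2*G)) = 1)
p(a, A) = -6*A
√(117 + p(B(6), 23)) = √(117 - 6*23) = √(117 - 138) = √(-21) = I*√21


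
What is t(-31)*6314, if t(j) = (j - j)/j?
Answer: 0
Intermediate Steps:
t(j) = 0 (t(j) = 0/j = 0)
t(-31)*6314 = 0*6314 = 0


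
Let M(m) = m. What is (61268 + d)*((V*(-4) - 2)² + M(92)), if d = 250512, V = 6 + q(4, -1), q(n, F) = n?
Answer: 578663680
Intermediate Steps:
V = 10 (V = 6 + 4 = 10)
(61268 + d)*((V*(-4) - 2)² + M(92)) = (61268 + 250512)*((10*(-4) - 2)² + 92) = 311780*((-40 - 2)² + 92) = 311780*((-42)² + 92) = 311780*(1764 + 92) = 311780*1856 = 578663680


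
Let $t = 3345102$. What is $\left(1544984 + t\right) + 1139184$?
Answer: $6029270$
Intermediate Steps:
$\left(1544984 + t\right) + 1139184 = \left(1544984 + 3345102\right) + 1139184 = 4890086 + 1139184 = 6029270$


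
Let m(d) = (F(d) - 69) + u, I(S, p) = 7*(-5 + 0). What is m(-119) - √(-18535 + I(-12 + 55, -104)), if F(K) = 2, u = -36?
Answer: -103 - I*√18570 ≈ -103.0 - 136.27*I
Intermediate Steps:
I(S, p) = -35 (I(S, p) = 7*(-5) = -35)
m(d) = -103 (m(d) = (2 - 69) - 36 = -67 - 36 = -103)
m(-119) - √(-18535 + I(-12 + 55, -104)) = -103 - √(-18535 - 35) = -103 - √(-18570) = -103 - I*√18570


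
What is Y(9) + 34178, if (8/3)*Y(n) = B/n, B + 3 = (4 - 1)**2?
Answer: 136713/4 ≈ 34178.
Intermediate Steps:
B = 6 (B = -3 + (4 - 1)**2 = -3 + 3**2 = -3 + 9 = 6)
Y(n) = 9/(4*n) (Y(n) = 3*(6/n)/8 = 9/(4*n))
Y(9) + 34178 = (9/4)/9 + 34178 = (9/4)*(1/9) + 34178 = 1/4 + 34178 = 136713/4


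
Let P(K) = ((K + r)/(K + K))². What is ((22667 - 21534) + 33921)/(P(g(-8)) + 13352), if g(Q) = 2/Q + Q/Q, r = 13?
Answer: 1261944/483697 ≈ 2.6090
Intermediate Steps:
g(Q) = 1 + 2/Q (g(Q) = 2/Q + 1 = 1 + 2/Q)
P(K) = (13 + K)²/(4*K²) (P(K) = ((K + 13)/(K + K))² = ((13 + K)/((2*K)))² = ((13 + K)*(1/(2*K)))² = ((13 + K)/(2*K))² = (13 + K)²/(4*K²))
((22667 - 21534) + 33921)/(P(g(-8)) + 13352) = ((22667 - 21534) + 33921)/((13 + (2 - 8)/(-8))²/(4*((2 - 8)/(-8))²) + 13352) = (1133 + 33921)/((13 - ⅛*(-6))²/(4*(-⅛*(-6))²) + 13352) = 35054/((13 + ¾)²/(4*(¾)²) + 13352) = 35054/((¼)*(16/9)*(55/4)² + 13352) = 35054/((¼)*(16/9)*(3025/16) + 13352) = 35054/(3025/36 + 13352) = 35054/(483697/36) = 35054*(36/483697) = 1261944/483697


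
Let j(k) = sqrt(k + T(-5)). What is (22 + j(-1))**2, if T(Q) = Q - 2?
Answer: 476 + 88*I*sqrt(2) ≈ 476.0 + 124.45*I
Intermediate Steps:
T(Q) = -2 + Q
j(k) = sqrt(-7 + k) (j(k) = sqrt(k + (-2 - 5)) = sqrt(k - 7) = sqrt(-7 + k))
(22 + j(-1))**2 = (22 + sqrt(-7 - 1))**2 = (22 + sqrt(-8))**2 = (22 + 2*I*sqrt(2))**2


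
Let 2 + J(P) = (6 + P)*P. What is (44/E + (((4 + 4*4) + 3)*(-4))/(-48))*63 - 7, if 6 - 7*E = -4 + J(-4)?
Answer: 21679/20 ≈ 1083.9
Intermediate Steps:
J(P) = -2 + P*(6 + P) (J(P) = -2 + (6 + P)*P = -2 + P*(6 + P))
E = 20/7 (E = 6/7 - (-4 + (-2 + (-4)² + 6*(-4)))/7 = 6/7 - (-4 + (-2 + 16 - 24))/7 = 6/7 - (-4 - 10)/7 = 6/7 - ⅐*(-14) = 6/7 + 2 = 20/7 ≈ 2.8571)
(44/E + (((4 + 4*4) + 3)*(-4))/(-48))*63 - 7 = (44/(20/7) + (((4 + 4*4) + 3)*(-4))/(-48))*63 - 7 = (44*(7/20) + (((4 + 16) + 3)*(-4))*(-1/48))*63 - 7 = (77/5 + ((20 + 3)*(-4))*(-1/48))*63 - 7 = (77/5 + (23*(-4))*(-1/48))*63 - 7 = (77/5 - 92*(-1/48))*63 - 7 = (77/5 + 23/12)*63 - 7 = (1039/60)*63 - 7 = 21819/20 - 7 = 21679/20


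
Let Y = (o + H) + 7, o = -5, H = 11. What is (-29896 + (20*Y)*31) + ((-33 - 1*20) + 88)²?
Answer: -20611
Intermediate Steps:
Y = 13 (Y = (-5 + 11) + 7 = 6 + 7 = 13)
(-29896 + (20*Y)*31) + ((-33 - 1*20) + 88)² = (-29896 + (20*13)*31) + ((-33 - 1*20) + 88)² = (-29896 + 260*31) + ((-33 - 20) + 88)² = (-29896 + 8060) + (-53 + 88)² = -21836 + 35² = -21836 + 1225 = -20611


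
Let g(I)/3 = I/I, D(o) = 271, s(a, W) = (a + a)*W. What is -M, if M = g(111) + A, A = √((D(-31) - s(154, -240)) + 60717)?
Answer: -3 - 2*√33727 ≈ -370.30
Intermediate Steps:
s(a, W) = 2*W*a (s(a, W) = (2*a)*W = 2*W*a)
g(I) = 3 (g(I) = 3*(I/I) = 3*1 = 3)
A = 2*√33727 (A = √((271 - 2*(-240)*154) + 60717) = √((271 - 1*(-73920)) + 60717) = √((271 + 73920) + 60717) = √(74191 + 60717) = √134908 = 2*√33727 ≈ 367.30)
M = 3 + 2*√33727 ≈ 370.30
-M = -(3 + 2*√33727) = -3 - 2*√33727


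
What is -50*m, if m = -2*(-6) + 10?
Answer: -1100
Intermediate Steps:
m = 22 (m = 12 + 10 = 22)
-50*m = -50*22 = -1100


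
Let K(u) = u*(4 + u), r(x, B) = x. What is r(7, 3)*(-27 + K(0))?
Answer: -189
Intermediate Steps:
r(7, 3)*(-27 + K(0)) = 7*(-27 + 0*(4 + 0)) = 7*(-27 + 0*4) = 7*(-27 + 0) = 7*(-27) = -189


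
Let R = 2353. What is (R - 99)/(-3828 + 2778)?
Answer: -161/75 ≈ -2.1467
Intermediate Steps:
(R - 99)/(-3828 + 2778) = (2353 - 99)/(-3828 + 2778) = 2254/(-1050) = 2254*(-1/1050) = -161/75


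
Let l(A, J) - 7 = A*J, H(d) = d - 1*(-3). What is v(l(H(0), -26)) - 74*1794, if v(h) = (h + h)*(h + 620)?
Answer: -210714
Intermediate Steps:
H(d) = 3 + d (H(d) = d + 3 = 3 + d)
l(A, J) = 7 + A*J
v(h) = 2*h*(620 + h) (v(h) = (2*h)*(620 + h) = 2*h*(620 + h))
v(l(H(0), -26)) - 74*1794 = 2*(7 + (3 + 0)*(-26))*(620 + (7 + (3 + 0)*(-26))) - 74*1794 = 2*(7 + 3*(-26))*(620 + (7 + 3*(-26))) - 132756 = 2*(7 - 78)*(620 + (7 - 78)) - 132756 = 2*(-71)*(620 - 71) - 132756 = 2*(-71)*549 - 132756 = -77958 - 132756 = -210714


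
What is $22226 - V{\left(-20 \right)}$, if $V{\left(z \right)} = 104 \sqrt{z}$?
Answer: $22226 - 208 i \sqrt{5} \approx 22226.0 - 465.1 i$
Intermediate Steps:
$22226 - V{\left(-20 \right)} = 22226 - 104 \sqrt{-20} = 22226 - 104 \cdot 2 i \sqrt{5} = 22226 - 208 i \sqrt{5}$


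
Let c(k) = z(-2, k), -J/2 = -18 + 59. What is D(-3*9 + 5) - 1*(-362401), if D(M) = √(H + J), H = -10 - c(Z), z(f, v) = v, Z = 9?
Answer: 362401 + I*√101 ≈ 3.624e+5 + 10.05*I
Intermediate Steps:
J = -82 (J = -2*(-18 + 59) = -2*41 = -82)
c(k) = k
H = -19 (H = -10 - 1*9 = -10 - 9 = -19)
D(M) = I*√101 (D(M) = √(-19 - 82) = √(-101) = I*√101)
D(-3*9 + 5) - 1*(-362401) = I*√101 - 1*(-362401) = I*√101 + 362401 = 362401 + I*√101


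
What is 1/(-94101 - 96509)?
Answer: -1/190610 ≈ -5.2463e-6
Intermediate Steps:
1/(-94101 - 96509) = 1/(-190610) = -1/190610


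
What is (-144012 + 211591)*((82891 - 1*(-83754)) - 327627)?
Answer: -10879002578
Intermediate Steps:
(-144012 + 211591)*((82891 - 1*(-83754)) - 327627) = 67579*((82891 + 83754) - 327627) = 67579*(166645 - 327627) = 67579*(-160982) = -10879002578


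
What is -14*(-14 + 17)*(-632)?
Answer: 26544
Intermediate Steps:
-14*(-14 + 17)*(-632) = -14*3*(-632) = -42*(-632) = 26544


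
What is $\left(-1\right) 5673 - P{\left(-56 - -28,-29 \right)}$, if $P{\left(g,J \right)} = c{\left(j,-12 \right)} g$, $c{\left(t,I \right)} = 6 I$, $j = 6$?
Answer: $-7689$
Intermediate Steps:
$P{\left(g,J \right)} = - 72 g$ ($P{\left(g,J \right)} = 6 \left(-12\right) g = - 72 g$)
$\left(-1\right) 5673 - P{\left(-56 - -28,-29 \right)} = \left(-1\right) 5673 - - 72 \left(-56 - -28\right) = -5673 - - 72 \left(-56 + 28\right) = -5673 - \left(-72\right) \left(-28\right) = -5673 - 2016 = -7689$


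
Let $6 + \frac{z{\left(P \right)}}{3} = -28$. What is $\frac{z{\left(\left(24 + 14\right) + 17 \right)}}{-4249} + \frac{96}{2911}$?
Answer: $\frac{704826}{12368839} \approx 0.056984$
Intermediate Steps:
$z{\left(P \right)} = -102$ ($z{\left(P \right)} = -18 + 3 \left(-28\right) = -18 - 84 = -102$)
$\frac{z{\left(\left(24 + 14\right) + 17 \right)}}{-4249} + \frac{96}{2911} = - \frac{102}{-4249} + \frac{96}{2911} = \left(-102\right) \left(- \frac{1}{4249}\right) + 96 \cdot \frac{1}{2911} = \frac{102}{4249} + \frac{96}{2911} = \frac{704826}{12368839}$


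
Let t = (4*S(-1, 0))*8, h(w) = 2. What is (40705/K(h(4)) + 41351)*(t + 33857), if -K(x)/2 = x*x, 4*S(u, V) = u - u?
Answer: 9822017271/8 ≈ 1.2278e+9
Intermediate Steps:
S(u, V) = 0 (S(u, V) = (u - u)/4 = (¼)*0 = 0)
K(x) = -2*x² (K(x) = -2*x*x = -2*x²)
t = 0 (t = (4*0)*8 = 0*8 = 0)
(40705/K(h(4)) + 41351)*(t + 33857) = (40705/((-2*2²)) + 41351)*(0 + 33857) = (40705/((-2*4)) + 41351)*33857 = (40705/(-8) + 41351)*33857 = (40705*(-⅛) + 41351)*33857 = (-40705/8 + 41351)*33857 = (290103/8)*33857 = 9822017271/8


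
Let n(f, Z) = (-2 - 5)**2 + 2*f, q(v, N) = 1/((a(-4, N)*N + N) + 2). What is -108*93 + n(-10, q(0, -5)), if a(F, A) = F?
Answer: -10015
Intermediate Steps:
q(v, N) = 1/(2 - 3*N) (q(v, N) = 1/((-4*N + N) + 2) = 1/(-3*N + 2) = 1/(2 - 3*N))
n(f, Z) = 49 + 2*f (n(f, Z) = (-7)**2 + 2*f = 49 + 2*f)
-108*93 + n(-10, q(0, -5)) = -108*93 + (49 + 2*(-10)) = -10044 + (49 - 20) = -10044 + 29 = -10015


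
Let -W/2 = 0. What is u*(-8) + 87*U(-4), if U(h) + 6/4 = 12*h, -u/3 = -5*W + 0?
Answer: -8613/2 ≈ -4306.5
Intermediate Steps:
W = 0 (W = -2*0 = 0)
u = 0 (u = -3*(-5*0 + 0) = -3*(0 + 0) = -3*0 = 0)
U(h) = -3/2 + 12*h
u*(-8) + 87*U(-4) = 0*(-8) + 87*(-3/2 + 12*(-4)) = 0 + 87*(-3/2 - 48) = 0 + 87*(-99/2) = 0 - 8613/2 = -8613/2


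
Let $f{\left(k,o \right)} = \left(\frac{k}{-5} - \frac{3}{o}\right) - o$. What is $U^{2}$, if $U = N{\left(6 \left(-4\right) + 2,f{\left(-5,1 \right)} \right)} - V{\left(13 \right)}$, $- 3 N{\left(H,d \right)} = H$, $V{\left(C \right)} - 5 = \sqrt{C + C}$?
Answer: $\frac{283}{9} - \frac{14 \sqrt{26}}{3} \approx 7.649$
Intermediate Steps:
$V{\left(C \right)} = 5 + \sqrt{2} \sqrt{C}$ ($V{\left(C \right)} = 5 + \sqrt{C + C} = 5 + \sqrt{2 C} = 5 + \sqrt{2} \sqrt{C}$)
$f{\left(k,o \right)} = - o - \frac{3}{o} - \frac{k}{5}$ ($f{\left(k,o \right)} = \left(k \left(- \frac{1}{5}\right) - \frac{3}{o}\right) - o = \left(- \frac{k}{5} - \frac{3}{o}\right) - o = \left(- \frac{3}{o} - \frac{k}{5}\right) - o = - o - \frac{3}{o} - \frac{k}{5}$)
$N{\left(H,d \right)} = - \frac{H}{3}$
$U = \frac{7}{3} - \sqrt{26}$ ($U = - \frac{6 \left(-4\right) + 2}{3} - \left(5 + \sqrt{2} \sqrt{13}\right) = - \frac{-24 + 2}{3} - \left(5 + \sqrt{26}\right) = \left(- \frac{1}{3}\right) \left(-22\right) - \left(5 + \sqrt{26}\right) = \frac{22}{3} - \left(5 + \sqrt{26}\right) = \frac{7}{3} - \sqrt{26} \approx -2.7657$)
$U^{2} = \left(\frac{7}{3} - \sqrt{26}\right)^{2}$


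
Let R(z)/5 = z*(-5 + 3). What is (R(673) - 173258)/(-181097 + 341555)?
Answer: -29998/26743 ≈ -1.1217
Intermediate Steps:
R(z) = -10*z (R(z) = 5*(z*(-5 + 3)) = 5*(z*(-2)) = 5*(-2*z) = -10*z)
(R(673) - 173258)/(-181097 + 341555) = (-10*673 - 173258)/(-181097 + 341555) = (-6730 - 173258)/160458 = -179988*1/160458 = -29998/26743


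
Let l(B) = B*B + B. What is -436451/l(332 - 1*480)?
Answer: -436451/21756 ≈ -20.061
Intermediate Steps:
l(B) = B + B² (l(B) = B² + B = B + B²)
-436451/l(332 - 1*480) = -436451*1/((1 + (332 - 1*480))*(332 - 1*480)) = -436451*1/((1 + (332 - 480))*(332 - 480)) = -436451*(-1/(148*(1 - 148))) = -436451/((-148*(-147))) = -436451/21756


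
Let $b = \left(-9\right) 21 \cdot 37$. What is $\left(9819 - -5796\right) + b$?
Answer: $8622$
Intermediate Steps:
$b = -6993$ ($b = \left(-189\right) 37 = -6993$)
$\left(9819 - -5796\right) + b = \left(9819 - -5796\right) - 6993 = \left(9819 + 5796\right) - 6993 = 15615 - 6993 = 8622$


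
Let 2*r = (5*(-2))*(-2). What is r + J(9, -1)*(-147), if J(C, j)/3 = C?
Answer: -3959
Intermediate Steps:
r = 10 (r = ((5*(-2))*(-2))/2 = (-10*(-2))/2 = (½)*20 = 10)
J(C, j) = 3*C
r + J(9, -1)*(-147) = 10 + (3*9)*(-147) = 10 + 27*(-147) = 10 - 3969 = -3959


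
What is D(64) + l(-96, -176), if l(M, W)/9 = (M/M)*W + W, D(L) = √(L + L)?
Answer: -3168 + 8*√2 ≈ -3156.7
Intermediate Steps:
D(L) = √2*√L (D(L) = √(2*L) = √2*√L)
l(M, W) = 18*W (l(M, W) = 9*((M/M)*W + W) = 9*(1*W + W) = 9*(W + W) = 9*(2*W) = 18*W)
D(64) + l(-96, -176) = √2*√64 + 18*(-176) = √2*8 - 3168 = 8*√2 - 3168 = -3168 + 8*√2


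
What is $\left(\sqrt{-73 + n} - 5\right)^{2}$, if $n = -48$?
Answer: $\left(5 - 11 i\right)^{2} \approx -96.0 - 110.0 i$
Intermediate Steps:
$\left(\sqrt{-73 + n} - 5\right)^{2} = \left(\sqrt{-73 - 48} - 5\right)^{2} = \left(\sqrt{-121} - 5\right)^{2} = \left(11 i - 5\right)^{2} = \left(-5 + 11 i\right)^{2}$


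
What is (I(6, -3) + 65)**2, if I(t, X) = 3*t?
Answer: 6889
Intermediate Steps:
(I(6, -3) + 65)**2 = (3*6 + 65)**2 = (18 + 65)**2 = 83**2 = 6889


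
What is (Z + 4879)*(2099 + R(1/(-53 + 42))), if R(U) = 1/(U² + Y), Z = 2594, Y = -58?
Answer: 36688847942/2339 ≈ 1.5686e+7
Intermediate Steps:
R(U) = 1/(-58 + U²) (R(U) = 1/(U² - 58) = 1/(-58 + U²))
(Z + 4879)*(2099 + R(1/(-53 + 42))) = (2594 + 4879)*(2099 + 1/(-58 + (1/(-53 + 42))²)) = 7473*(2099 + 1/(-58 + (1/(-11))²)) = 7473*(2099 + 1/(-58 + (-1/11)²)) = 7473*(2099 + 1/(-58 + 1/121)) = 7473*(2099 + 1/(-7017/121)) = 7473*(2099 - 121/7017) = 7473*(14728562/7017) = 36688847942/2339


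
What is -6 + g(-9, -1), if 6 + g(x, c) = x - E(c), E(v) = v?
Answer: -20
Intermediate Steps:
g(x, c) = -6 + x - c (g(x, c) = -6 + (x - c) = -6 + x - c)
-6 + g(-9, -1) = -6 + (-6 - 9 - 1*(-1)) = -6 + (-6 - 9 + 1) = -6 - 14 = -20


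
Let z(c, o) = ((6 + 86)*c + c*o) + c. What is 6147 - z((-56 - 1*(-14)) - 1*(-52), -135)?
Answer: 6567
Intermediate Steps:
z(c, o) = 93*c + c*o (z(c, o) = (92*c + c*o) + c = 93*c + c*o)
6147 - z((-56 - 1*(-14)) - 1*(-52), -135) = 6147 - ((-56 - 1*(-14)) - 1*(-52))*(93 - 135) = 6147 - ((-56 + 14) + 52)*(-42) = 6147 - (-42 + 52)*(-42) = 6147 - 10*(-42) = 6147 - 1*(-420) = 6147 + 420 = 6567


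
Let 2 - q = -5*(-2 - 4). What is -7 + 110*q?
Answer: -3087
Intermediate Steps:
q = -28 (q = 2 - (-5)*(-2 - 4) = 2 - (-5)*(-6) = 2 - 1*30 = 2 - 30 = -28)
-7 + 110*q = -7 + 110*(-28) = -7 - 3080 = -3087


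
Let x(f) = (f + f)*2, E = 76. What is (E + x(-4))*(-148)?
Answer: -8880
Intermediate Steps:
x(f) = 4*f (x(f) = (2*f)*2 = 4*f)
(E + x(-4))*(-148) = (76 + 4*(-4))*(-148) = (76 - 16)*(-148) = 60*(-148) = -8880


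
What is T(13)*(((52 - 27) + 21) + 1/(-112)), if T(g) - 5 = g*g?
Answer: 448137/56 ≈ 8002.4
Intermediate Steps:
T(g) = 5 + g² (T(g) = 5 + g*g = 5 + g²)
T(13)*(((52 - 27) + 21) + 1/(-112)) = (5 + 13²)*(((52 - 27) + 21) + 1/(-112)) = (5 + 169)*((25 + 21) - 1/112) = 174*(46 - 1/112) = 174*(5151/112) = 448137/56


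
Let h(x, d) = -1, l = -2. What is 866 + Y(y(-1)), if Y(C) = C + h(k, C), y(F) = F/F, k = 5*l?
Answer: 866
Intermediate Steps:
k = -10 (k = 5*(-2) = -10)
y(F) = 1
Y(C) = -1 + C (Y(C) = C - 1 = -1 + C)
866 + Y(y(-1)) = 866 + (-1 + 1) = 866 + 0 = 866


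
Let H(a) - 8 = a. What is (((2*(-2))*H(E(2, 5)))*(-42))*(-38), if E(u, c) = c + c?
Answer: -114912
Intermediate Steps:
E(u, c) = 2*c
H(a) = 8 + a
(((2*(-2))*H(E(2, 5)))*(-42))*(-38) = (((2*(-2))*(8 + 2*5))*(-42))*(-38) = (-4*(8 + 10)*(-42))*(-38) = (-4*18*(-42))*(-38) = -72*(-42)*(-38) = 3024*(-38) = -114912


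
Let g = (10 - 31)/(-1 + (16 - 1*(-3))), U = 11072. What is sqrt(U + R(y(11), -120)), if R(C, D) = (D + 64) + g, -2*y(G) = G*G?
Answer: sqrt(396534)/6 ≈ 104.95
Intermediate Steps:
y(G) = -G**2/2 (y(G) = -G*G/2 = -G**2/2)
g = -7/6 (g = -21/(-1 + (16 + 3)) = -21/(-1 + 19) = -21/18 = -21*1/18 = -7/6 ≈ -1.1667)
R(C, D) = 377/6 + D (R(C, D) = (D + 64) - 7/6 = (64 + D) - 7/6 = 377/6 + D)
sqrt(U + R(y(11), -120)) = sqrt(11072 + (377/6 - 120)) = sqrt(11072 - 343/6) = sqrt(66089/6) = sqrt(396534)/6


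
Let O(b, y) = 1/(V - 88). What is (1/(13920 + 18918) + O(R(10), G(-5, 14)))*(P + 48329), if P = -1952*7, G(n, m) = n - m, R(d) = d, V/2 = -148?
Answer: -62500995/700544 ≈ -89.218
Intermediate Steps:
V = -296 (V = 2*(-148) = -296)
O(b, y) = -1/384 (O(b, y) = 1/(-296 - 88) = 1/(-384) = -1/384)
P = -13664
(1/(13920 + 18918) + O(R(10), G(-5, 14)))*(P + 48329) = (1/(13920 + 18918) - 1/384)*(-13664 + 48329) = (1/32838 - 1/384)*34665 = -1803/700544*34665 = -62500995/700544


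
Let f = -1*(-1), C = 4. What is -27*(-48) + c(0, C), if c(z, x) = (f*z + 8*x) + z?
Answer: 1328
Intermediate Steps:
f = 1
c(z, x) = 2*z + 8*x (c(z, x) = (1*z + 8*x) + z = (z + 8*x) + z = 2*z + 8*x)
-27*(-48) + c(0, C) = -27*(-48) + (2*0 + 8*4) = 1296 + (0 + 32) = 1296 + 32 = 1328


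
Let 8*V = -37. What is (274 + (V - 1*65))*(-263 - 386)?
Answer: -1061115/8 ≈ -1.3264e+5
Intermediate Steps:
V = -37/8 (V = (⅛)*(-37) = -37/8 ≈ -4.6250)
(274 + (V - 1*65))*(-263 - 386) = (274 + (-37/8 - 1*65))*(-263 - 386) = (274 + (-37/8 - 65))*(-649) = (274 - 557/8)*(-649) = (1635/8)*(-649) = -1061115/8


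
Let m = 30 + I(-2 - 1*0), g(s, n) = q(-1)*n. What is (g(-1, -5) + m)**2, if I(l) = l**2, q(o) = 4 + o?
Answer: 361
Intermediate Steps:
g(s, n) = 3*n (g(s, n) = (4 - 1)*n = 3*n)
m = 34 (m = 30 + (-2 - 1*0)**2 = 30 + (-2 + 0)**2 = 30 + (-2)**2 = 30 + 4 = 34)
(g(-1, -5) + m)**2 = (3*(-5) + 34)**2 = (-15 + 34)**2 = 19**2 = 361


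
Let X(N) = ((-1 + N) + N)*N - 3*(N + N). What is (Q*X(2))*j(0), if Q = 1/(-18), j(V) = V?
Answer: 0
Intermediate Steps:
Q = -1/18 ≈ -0.055556
X(N) = -6*N + N*(-1 + 2*N) (X(N) = (-1 + 2*N)*N - 6*N = N*(-1 + 2*N) - 6*N = -6*N + N*(-1 + 2*N))
(Q*X(2))*j(0) = -(-7 + 2*2)/9*0 = -(-7 + 4)/9*0 = -(-3)/9*0 = -1/18*(-6)*0 = (1/3)*0 = 0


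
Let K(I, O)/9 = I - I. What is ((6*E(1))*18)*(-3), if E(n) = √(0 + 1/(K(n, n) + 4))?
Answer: -162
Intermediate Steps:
K(I, O) = 0 (K(I, O) = 9*(I - I) = 9*0 = 0)
E(n) = ½ (E(n) = √(0 + 1/(0 + 4)) = √(0 + 1/4) = √(0 + ¼) = √(¼) = ½)
((6*E(1))*18)*(-3) = ((6*(½))*18)*(-3) = (3*18)*(-3) = 54*(-3) = -162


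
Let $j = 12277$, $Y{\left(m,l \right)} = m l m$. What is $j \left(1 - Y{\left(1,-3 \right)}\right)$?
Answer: $49108$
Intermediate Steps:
$Y{\left(m,l \right)} = l m^{2}$ ($Y{\left(m,l \right)} = l m m = l m^{2}$)
$j \left(1 - Y{\left(1,-3 \right)}\right) = 12277 \left(1 - - 3 \cdot 1^{2}\right) = 12277 \left(1 - \left(-3\right) 1\right) = 12277 \left(1 - -3\right) = 12277 \left(1 + 3\right) = 12277 \cdot 4 = 49108$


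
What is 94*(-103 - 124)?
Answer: -21338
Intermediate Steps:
94*(-103 - 124) = 94*(-227) = -21338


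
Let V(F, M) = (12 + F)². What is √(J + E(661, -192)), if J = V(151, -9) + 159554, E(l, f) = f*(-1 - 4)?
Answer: 39*√123 ≈ 432.53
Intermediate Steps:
E(l, f) = -5*f (E(l, f) = f*(-5) = -5*f)
J = 186123 (J = (12 + 151)² + 159554 = 163² + 159554 = 26569 + 159554 = 186123)
√(J + E(661, -192)) = √(186123 - 5*(-192)) = √(186123 + 960) = √187083 = 39*√123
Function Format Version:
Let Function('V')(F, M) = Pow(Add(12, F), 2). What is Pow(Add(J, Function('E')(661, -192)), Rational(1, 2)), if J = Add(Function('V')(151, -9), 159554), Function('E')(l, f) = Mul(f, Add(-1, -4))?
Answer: Mul(39, Pow(123, Rational(1, 2))) ≈ 432.53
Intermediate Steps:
Function('E')(l, f) = Mul(-5, f) (Function('E')(l, f) = Mul(f, -5) = Mul(-5, f))
J = 186123 (J = Add(Pow(Add(12, 151), 2), 159554) = Add(Pow(163, 2), 159554) = Add(26569, 159554) = 186123)
Pow(Add(J, Function('E')(661, -192)), Rational(1, 2)) = Pow(Add(186123, Mul(-5, -192)), Rational(1, 2)) = Pow(Add(186123, 960), Rational(1, 2)) = Pow(187083, Rational(1, 2)) = Mul(39, Pow(123, Rational(1, 2)))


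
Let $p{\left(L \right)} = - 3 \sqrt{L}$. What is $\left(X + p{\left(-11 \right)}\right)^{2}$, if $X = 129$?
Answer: $16542 - 774 i \sqrt{11} \approx 16542.0 - 2567.1 i$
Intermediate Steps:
$\left(X + p{\left(-11 \right)}\right)^{2} = \left(129 - 3 \sqrt{-11}\right)^{2} = \left(129 - 3 i \sqrt{11}\right)^{2}$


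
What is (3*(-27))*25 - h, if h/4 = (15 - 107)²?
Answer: -35881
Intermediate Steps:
h = 33856 (h = 4*(15 - 107)² = 4*(-92)² = 4*8464 = 33856)
(3*(-27))*25 - h = (3*(-27))*25 - 1*33856 = -81*25 - 33856 = -2025 - 33856 = -35881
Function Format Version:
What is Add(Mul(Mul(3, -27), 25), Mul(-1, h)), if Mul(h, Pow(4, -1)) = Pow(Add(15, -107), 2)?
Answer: -35881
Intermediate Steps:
h = 33856 (h = Mul(4, Pow(Add(15, -107), 2)) = Mul(4, Pow(-92, 2)) = Mul(4, 8464) = 33856)
Add(Mul(Mul(3, -27), 25), Mul(-1, h)) = Add(Mul(Mul(3, -27), 25), Mul(-1, 33856)) = Add(Mul(-81, 25), -33856) = Add(-2025, -33856) = -35881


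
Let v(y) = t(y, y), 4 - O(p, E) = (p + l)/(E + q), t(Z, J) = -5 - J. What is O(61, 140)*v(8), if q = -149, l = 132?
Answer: -2977/9 ≈ -330.78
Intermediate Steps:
O(p, E) = 4 - (132 + p)/(-149 + E) (O(p, E) = 4 - (p + 132)/(E - 149) = 4 - (132 + p)/(-149 + E))
v(y) = -5 - y
O(61, 140)*v(8) = ((-728 - 1*61 + 4*140)/(-149 + 140))*(-5 - 1*8) = ((-728 - 61 + 560)/(-9))*(-5 - 8) = -⅑*(-229)*(-13) = (229/9)*(-13) = -2977/9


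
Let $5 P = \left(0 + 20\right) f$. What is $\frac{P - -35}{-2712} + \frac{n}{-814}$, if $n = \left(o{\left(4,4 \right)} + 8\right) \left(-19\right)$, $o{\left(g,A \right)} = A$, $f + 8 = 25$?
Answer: $\frac{267247}{1103784} \approx 0.24212$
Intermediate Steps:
$f = 17$ ($f = -8 + 25 = 17$)
$P = 68$ ($P = \frac{\left(0 + 20\right) 17}{5} = \frac{20 \cdot 17}{5} = \frac{1}{5} \cdot 340 = 68$)
$n = -228$ ($n = \left(4 + 8\right) \left(-19\right) = 12 \left(-19\right) = -228$)
$\frac{P - -35}{-2712} + \frac{n}{-814} = \frac{68 - -35}{-2712} - \frac{228}{-814} = \left(68 + 35\right) \left(- \frac{1}{2712}\right) - - \frac{114}{407} = 103 \left(- \frac{1}{2712}\right) + \frac{114}{407} = - \frac{103}{2712} + \frac{114}{407} = \frac{267247}{1103784}$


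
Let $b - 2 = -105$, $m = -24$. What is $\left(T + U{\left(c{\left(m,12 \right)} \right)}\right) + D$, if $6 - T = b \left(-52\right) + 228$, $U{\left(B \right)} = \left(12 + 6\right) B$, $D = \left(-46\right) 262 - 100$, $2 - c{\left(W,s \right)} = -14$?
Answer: $-17442$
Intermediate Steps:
$b = -103$ ($b = 2 - 105 = -103$)
$c{\left(W,s \right)} = 16$ ($c{\left(W,s \right)} = 2 - -14 = 2 + 14 = 16$)
$D = -12152$ ($D = -12052 - 100 = -12152$)
$U{\left(B \right)} = 18 B$
$T = -5578$ ($T = 6 - \left(\left(-103\right) \left(-52\right) + 228\right) = 6 - \left(5356 + 228\right) = 6 - 5584 = -5578$)
$\left(T + U{\left(c{\left(m,12 \right)} \right)}\right) + D = \left(-5578 + 18 \cdot 16\right) - 12152 = \left(-5578 + 288\right) - 12152 = -5290 - 12152 = -17442$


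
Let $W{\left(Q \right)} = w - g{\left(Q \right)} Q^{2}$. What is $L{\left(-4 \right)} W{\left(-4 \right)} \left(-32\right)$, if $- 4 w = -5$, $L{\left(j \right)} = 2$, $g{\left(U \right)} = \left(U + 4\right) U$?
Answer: $-80$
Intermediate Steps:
$g{\left(U \right)} = U \left(4 + U\right)$ ($g{\left(U \right)} = \left(4 + U\right) U = U \left(4 + U\right)$)
$w = \frac{5}{4}$ ($w = \left(- \frac{1}{4}\right) \left(-5\right) = \frac{5}{4} \approx 1.25$)
$W{\left(Q \right)} = \frac{5}{4} - Q^{3} \left(4 + Q\right)$ ($W{\left(Q \right)} = \frac{5}{4} - Q \left(4 + Q\right) Q^{2} = \frac{5}{4} - Q^{3} \left(4 + Q\right)$)
$L{\left(-4 \right)} W{\left(-4 \right)} \left(-32\right) = 2 \left(\frac{5}{4} - \left(-4\right)^{4} - 4 \left(-4\right)^{3}\right) \left(-32\right) = 2 \left(\frac{5}{4} - 256 - -256\right) \left(-32\right) = 2 \left(\frac{5}{4} - 256 + 256\right) \left(-32\right) = 2 \cdot \frac{5}{4} \left(-32\right) = \frac{5}{2} \left(-32\right) = -80$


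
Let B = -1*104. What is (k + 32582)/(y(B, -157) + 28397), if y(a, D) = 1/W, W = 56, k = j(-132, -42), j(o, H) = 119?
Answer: 1831256/1590233 ≈ 1.1516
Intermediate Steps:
k = 119
B = -104
y(a, D) = 1/56
(k + 32582)/(y(B, -157) + 28397) = (119 + 32582)/(1/56 + 28397) = 32701/(1590233/56) = 32701*(56/1590233) = 1831256/1590233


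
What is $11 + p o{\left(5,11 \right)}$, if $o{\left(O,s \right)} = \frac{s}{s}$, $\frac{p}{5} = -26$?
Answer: $-119$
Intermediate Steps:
$p = -130$ ($p = 5 \left(-26\right) = -130$)
$o{\left(O,s \right)} = 1$
$11 + p o{\left(5,11 \right)} = 11 - 130 = -119$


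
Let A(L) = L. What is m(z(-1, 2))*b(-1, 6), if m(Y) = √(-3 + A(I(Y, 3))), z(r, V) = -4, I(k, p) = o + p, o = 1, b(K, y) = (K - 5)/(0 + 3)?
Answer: -2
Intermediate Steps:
b(K, y) = -5/3 + K/3 (b(K, y) = (-5 + K)/3 = (-5 + K)*(⅓) = -5/3 + K/3)
I(k, p) = 1 + p
m(Y) = 1 (m(Y) = √(-3 + (1 + 3)) = √(-3 + 4) = √1 = 1)
m(z(-1, 2))*b(-1, 6) = 1*(-5/3 + (⅓)*(-1)) = 1*(-5/3 - ⅓) = 1*(-2) = -2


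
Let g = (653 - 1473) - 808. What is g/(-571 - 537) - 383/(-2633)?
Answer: 1177722/729341 ≈ 1.6148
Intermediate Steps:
g = -1628 (g = -820 - 808 = -1628)
g/(-571 - 537) - 383/(-2633) = -1628/(-571 - 537) - 383/(-2633) = -1628/(-1108) - 383*(-1/2633) = -1628*(-1/1108) + 383/2633 = 407/277 + 383/2633 = 1177722/729341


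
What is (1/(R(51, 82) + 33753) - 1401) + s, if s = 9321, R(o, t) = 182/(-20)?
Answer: 2672516890/337439 ≈ 7920.0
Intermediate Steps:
R(o, t) = -91/10 (R(o, t) = 182*(-1/20) = -91/10)
(1/(R(51, 82) + 33753) - 1401) + s = (1/(-91/10 + 33753) - 1401) + 9321 = (1/(337439/10) - 1401) + 9321 = (10/337439 - 1401) + 9321 = -472752029/337439 + 9321 = 2672516890/337439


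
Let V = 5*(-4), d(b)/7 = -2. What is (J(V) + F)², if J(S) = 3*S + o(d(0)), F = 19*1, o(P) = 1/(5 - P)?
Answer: 605284/361 ≈ 1676.7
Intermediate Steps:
d(b) = -14 (d(b) = 7*(-2) = -14)
V = -20
F = 19
J(S) = 1/19 + 3*S (J(S) = 3*S - 1/(-5 - 14) = 3*S - 1/(-19) = 3*S - 1*(-1/19) = 3*S + 1/19 = 1/19 + 3*S)
(J(V) + F)² = ((1/19 + 3*(-20)) + 19)² = ((1/19 - 60) + 19)² = (-1139/19 + 19)² = (-778/19)² = 605284/361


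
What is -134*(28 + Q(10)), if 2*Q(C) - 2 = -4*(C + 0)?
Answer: -1206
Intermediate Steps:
Q(C) = 1 - 2*C (Q(C) = 1 + (-4*(C + 0))/2 = 1 + (-4*C)/2 = 1 - 2*C)
-134*(28 + Q(10)) = -134*(28 + (1 - 2*10)) = -134*(28 + (1 - 20)) = -134*(28 - 19) = -134*9 = -1206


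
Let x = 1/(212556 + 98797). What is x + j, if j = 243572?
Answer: 75836872917/311353 ≈ 2.4357e+5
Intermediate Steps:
x = 1/311353 ≈ 3.2118e-6
x + j = 1/311353 + 243572 = 75836872917/311353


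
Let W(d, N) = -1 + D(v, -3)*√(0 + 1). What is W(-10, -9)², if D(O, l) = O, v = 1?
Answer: 0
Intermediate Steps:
W(d, N) = 0 (W(d, N) = -1 + 1*√(0 + 1) = -1 + 1*√1 = -1 + 1*1 = -1 + 1 = 0)
W(-10, -9)² = 0² = 0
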